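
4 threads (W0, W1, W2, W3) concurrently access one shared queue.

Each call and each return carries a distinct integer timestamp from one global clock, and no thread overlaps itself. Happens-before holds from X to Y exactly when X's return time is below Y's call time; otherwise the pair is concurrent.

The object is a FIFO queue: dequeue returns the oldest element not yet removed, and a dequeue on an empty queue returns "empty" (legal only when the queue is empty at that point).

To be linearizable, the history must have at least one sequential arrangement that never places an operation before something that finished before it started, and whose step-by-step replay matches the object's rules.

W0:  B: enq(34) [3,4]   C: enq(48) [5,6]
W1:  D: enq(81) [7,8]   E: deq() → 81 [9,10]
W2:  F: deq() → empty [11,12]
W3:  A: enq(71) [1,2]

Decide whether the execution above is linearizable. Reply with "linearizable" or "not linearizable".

prefix check: 1..9 passes, 1..10 fails once E's time-10 response joins
the completed operations (5 total) allow one real-time order; the queue replay rejects it
for example A, B, C, D, E fails at step 5: E deq() → 81 is not legal there

not linearizable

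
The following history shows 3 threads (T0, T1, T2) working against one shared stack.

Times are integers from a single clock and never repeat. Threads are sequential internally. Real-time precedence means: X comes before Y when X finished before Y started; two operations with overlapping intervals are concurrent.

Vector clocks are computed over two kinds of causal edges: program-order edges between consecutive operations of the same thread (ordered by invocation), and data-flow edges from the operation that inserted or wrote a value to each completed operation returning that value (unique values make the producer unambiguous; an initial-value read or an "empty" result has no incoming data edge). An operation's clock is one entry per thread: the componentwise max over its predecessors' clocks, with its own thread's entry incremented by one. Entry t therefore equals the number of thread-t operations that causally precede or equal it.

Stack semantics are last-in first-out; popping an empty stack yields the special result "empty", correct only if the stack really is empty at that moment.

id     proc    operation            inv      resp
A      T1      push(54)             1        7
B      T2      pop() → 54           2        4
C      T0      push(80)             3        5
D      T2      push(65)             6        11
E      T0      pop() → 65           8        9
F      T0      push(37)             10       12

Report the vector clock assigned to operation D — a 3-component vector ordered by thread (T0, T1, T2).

A (invocation 1): nothing precedes it; T1's component alone gives (0, 1, 0)
C (invocation 3): nothing precedes it; T0's component alone gives (1, 0, 0)
B (invocation 2): componentwise max over VC(A)=(0, 1, 0), +1 at T2, giving (0, 1, 1)
D (invocation 6): componentwise max over VC(B)=(0, 1, 1), +1 at T2, giving (0, 1, 2)
E (invocation 8): componentwise max over VC(C)=(1, 0, 0), VC(D)=(0, 1, 2), +1 at T0, giving (2, 1, 2)
F (invocation 10): componentwise max over VC(E)=(2, 1, 2), +1 at T0, giving (3, 1, 2)
target: VC(D) = (0, 1, 2)

(0, 1, 2)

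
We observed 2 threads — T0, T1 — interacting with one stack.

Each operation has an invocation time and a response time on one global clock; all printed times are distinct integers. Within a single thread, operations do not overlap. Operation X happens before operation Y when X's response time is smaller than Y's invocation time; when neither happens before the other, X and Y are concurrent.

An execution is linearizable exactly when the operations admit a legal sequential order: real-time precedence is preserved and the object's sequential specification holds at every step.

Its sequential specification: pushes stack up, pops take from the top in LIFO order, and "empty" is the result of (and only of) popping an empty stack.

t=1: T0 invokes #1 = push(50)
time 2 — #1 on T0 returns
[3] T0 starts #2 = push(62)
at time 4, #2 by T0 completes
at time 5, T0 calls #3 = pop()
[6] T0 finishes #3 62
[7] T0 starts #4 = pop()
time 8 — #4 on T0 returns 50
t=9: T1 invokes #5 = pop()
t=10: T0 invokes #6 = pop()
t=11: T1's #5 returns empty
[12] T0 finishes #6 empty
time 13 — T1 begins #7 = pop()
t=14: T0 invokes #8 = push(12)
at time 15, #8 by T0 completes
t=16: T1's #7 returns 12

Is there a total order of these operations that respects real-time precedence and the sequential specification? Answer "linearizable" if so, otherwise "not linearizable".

a witness: #1, #2, #3, #4, #5, #6, #8, #7
step 1: #1 push(50) — stack <50>
step 2: #2 push(62) — stack <50,62>
step 3: #3 pop() → 62 — stack <50>
step 4: #4 pop() → 50 — stack <>
step 5: #5 pop() → empty — stack <>
step 6: #6 pop() → empty — stack <>
step 7: #8 push(12) — stack <12>
step 8: #7 pop() → 12 — stack <>

linearizable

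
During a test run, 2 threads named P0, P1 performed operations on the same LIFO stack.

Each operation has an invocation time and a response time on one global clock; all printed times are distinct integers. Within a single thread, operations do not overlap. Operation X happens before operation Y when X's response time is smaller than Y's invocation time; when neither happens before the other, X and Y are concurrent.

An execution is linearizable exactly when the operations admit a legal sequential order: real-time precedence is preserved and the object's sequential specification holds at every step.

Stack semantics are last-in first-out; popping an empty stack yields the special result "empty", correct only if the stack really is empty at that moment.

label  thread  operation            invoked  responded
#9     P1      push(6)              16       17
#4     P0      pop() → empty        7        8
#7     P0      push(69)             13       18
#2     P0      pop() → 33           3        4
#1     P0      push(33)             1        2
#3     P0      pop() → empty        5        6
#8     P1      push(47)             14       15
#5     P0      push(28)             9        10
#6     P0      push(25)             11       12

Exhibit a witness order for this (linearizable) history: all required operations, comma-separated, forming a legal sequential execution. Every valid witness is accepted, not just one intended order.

#1, #2, #3, #4, #5, #6, #7, #8, #9

after step 1 (#1 push(33)): stack <33>
after step 2 (#2 pop() → 33): stack <>
after step 3 (#3 pop() → empty): stack <>
after step 4 (#4 pop() → empty): stack <>
after step 5 (#5 push(28)): stack <28>
after step 6 (#6 push(25)): stack <28,25>
after step 7 (#7 push(69)): stack <28,25,69>
after step 8 (#8 push(47)): stack <28,25,69,47>
after step 9 (#9 push(6)): stack <28,25,69,47,6>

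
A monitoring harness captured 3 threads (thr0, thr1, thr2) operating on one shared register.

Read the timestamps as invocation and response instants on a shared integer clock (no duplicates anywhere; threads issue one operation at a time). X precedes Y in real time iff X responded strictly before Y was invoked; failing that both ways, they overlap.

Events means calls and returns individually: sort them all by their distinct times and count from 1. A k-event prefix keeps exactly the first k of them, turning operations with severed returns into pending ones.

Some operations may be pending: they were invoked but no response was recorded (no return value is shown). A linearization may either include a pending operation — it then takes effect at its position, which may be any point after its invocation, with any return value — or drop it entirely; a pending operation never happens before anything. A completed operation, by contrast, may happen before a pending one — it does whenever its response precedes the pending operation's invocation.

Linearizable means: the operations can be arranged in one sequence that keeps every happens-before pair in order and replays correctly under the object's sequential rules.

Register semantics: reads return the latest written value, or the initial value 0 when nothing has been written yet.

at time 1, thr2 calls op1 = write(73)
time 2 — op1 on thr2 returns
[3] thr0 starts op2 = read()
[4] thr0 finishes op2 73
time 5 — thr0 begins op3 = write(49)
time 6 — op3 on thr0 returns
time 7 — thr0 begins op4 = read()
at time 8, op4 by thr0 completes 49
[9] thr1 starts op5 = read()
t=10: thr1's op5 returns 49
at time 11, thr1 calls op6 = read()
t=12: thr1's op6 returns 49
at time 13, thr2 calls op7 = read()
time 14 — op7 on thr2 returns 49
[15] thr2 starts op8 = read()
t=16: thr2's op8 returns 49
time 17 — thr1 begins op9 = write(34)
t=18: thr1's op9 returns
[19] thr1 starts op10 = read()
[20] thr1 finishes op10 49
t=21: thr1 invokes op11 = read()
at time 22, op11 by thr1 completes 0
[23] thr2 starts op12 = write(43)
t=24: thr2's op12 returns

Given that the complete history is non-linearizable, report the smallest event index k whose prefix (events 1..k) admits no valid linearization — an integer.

events 1..19 are linearizable; a witness order is op1, op2, op3, op4, op5, op6, op7, op8, op9:
step 1: op1 write(73) — value 73
step 2: op2 read() → 73 — value 73
step 3: op3 write(49) — value 49
step 4: op4 read() → 49 — value 49
step 5: op5 read() → 49 — value 49
step 6: op6 read() → 49 — value 49
step 7: op7 read() → 49 — value 49
step 8: op8 read() → 49 — value 49
step 9: op9 write(34) — value 34
adding event 20 (op10 responds at 20) leaves no legal real-time order
one such order, op1, op2, op3, op4, op5, op6, op7, op8, op9, op10, breaks at step 10 where op10 read() → 49 is illegal

20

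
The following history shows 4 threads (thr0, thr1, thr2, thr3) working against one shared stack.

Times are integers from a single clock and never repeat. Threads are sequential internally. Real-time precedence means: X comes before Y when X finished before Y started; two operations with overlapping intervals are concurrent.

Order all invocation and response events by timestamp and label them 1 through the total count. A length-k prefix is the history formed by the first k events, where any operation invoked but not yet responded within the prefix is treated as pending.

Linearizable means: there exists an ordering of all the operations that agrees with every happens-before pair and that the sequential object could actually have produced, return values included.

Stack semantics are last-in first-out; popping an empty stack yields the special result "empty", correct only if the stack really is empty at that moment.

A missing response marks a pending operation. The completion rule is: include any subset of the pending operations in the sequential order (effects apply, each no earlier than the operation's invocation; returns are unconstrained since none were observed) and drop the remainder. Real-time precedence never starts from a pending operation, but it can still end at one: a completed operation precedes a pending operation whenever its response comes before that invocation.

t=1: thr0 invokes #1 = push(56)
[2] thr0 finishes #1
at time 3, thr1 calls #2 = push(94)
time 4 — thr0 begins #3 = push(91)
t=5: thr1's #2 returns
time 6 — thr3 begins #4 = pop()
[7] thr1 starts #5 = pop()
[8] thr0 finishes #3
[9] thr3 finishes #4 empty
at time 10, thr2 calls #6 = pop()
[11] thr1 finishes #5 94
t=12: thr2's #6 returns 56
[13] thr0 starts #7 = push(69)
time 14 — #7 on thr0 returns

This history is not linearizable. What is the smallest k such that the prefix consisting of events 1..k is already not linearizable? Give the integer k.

events 1..8 are linearizable, e.g. via #1, #2, #3:
step 1: #1 push(56) — stack <56>
step 2: #2 push(94) — stack <56,94>
step 3: #3 push(91) — stack <56,94,91>
with event 9 included (#4 responding at time 9), all real-time-consistent orders fail
completion choices over the 1 pending operation (#5) were checked; none helps
one such order, #1, #2, #3, #4 (pending dropped), breaks at step 4 where #4 pop() → empty is illegal
one such order, #1, #2, #4, #3 (pending dropped), breaks at step 3 where #4 pop() → empty is illegal

9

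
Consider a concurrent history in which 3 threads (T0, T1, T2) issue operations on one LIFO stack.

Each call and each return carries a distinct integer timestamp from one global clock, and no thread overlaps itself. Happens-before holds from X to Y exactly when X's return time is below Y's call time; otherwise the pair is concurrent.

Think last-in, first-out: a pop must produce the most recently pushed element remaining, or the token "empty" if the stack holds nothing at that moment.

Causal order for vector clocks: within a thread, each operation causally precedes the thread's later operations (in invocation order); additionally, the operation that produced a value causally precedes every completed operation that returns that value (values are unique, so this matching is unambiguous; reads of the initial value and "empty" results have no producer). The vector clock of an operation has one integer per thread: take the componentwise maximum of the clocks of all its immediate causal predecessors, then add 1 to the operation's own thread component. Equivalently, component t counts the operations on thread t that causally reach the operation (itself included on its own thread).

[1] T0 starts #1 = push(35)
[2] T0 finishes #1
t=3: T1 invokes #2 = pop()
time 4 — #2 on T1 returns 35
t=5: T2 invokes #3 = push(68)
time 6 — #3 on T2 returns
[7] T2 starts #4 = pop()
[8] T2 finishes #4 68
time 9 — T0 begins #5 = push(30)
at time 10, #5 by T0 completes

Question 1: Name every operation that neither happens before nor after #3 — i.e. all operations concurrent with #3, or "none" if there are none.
Answer: none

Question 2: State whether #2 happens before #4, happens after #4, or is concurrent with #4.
Answer: before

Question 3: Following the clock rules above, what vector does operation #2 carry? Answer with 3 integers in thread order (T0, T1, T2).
Answer: (1, 1, 0)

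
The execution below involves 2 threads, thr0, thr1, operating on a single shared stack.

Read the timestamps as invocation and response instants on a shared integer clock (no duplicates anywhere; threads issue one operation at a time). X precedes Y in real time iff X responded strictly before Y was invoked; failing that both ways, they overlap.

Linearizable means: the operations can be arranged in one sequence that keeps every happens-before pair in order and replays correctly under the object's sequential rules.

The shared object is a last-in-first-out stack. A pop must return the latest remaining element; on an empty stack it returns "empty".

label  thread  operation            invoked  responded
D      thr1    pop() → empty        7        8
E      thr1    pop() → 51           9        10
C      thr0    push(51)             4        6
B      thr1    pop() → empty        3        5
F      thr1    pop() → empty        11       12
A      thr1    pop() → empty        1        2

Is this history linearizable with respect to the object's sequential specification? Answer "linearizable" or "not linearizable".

prefix check: 1..7 passes, 1..8 fails once D's time-8 response joins
2 orders of the 4 completed stack ops respect real time; none is legal
one such order, A, B, C, D, breaks at step 4 where D pop() → empty is illegal
one such order, A, C, B, D, breaks at step 3 where B pop() → empty is illegal

not linearizable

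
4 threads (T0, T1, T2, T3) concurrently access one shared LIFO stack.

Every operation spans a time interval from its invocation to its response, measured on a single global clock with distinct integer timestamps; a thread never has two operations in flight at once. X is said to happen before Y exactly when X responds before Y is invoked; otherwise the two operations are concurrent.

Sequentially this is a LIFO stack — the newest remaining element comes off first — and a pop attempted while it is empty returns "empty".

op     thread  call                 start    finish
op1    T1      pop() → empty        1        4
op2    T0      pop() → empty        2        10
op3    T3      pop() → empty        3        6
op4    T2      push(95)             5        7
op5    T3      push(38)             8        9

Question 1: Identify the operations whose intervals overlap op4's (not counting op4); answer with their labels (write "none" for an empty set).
op2, op3

overlap test against op4 [5,7]: concurrent iff the interval meets 5..7
op1 [1,4]: before
op2 [2,10]: concurrent
op3 [3,6]: concurrent
op5 [8,9]: after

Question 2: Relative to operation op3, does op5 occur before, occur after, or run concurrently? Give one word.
after

op5 spans [8,9], op3 spans [3,6]
resp(op3)=6 < inv(op5)=8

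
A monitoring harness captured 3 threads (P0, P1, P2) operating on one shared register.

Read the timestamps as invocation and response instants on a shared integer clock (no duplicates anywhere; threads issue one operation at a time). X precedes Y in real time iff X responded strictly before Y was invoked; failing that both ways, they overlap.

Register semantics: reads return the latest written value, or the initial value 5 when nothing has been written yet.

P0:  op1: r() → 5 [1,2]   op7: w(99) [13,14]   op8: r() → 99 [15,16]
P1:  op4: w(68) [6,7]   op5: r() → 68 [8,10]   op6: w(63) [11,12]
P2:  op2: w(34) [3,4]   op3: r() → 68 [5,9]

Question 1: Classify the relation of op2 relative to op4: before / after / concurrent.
Answer: before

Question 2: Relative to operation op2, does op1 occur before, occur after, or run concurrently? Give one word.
Answer: before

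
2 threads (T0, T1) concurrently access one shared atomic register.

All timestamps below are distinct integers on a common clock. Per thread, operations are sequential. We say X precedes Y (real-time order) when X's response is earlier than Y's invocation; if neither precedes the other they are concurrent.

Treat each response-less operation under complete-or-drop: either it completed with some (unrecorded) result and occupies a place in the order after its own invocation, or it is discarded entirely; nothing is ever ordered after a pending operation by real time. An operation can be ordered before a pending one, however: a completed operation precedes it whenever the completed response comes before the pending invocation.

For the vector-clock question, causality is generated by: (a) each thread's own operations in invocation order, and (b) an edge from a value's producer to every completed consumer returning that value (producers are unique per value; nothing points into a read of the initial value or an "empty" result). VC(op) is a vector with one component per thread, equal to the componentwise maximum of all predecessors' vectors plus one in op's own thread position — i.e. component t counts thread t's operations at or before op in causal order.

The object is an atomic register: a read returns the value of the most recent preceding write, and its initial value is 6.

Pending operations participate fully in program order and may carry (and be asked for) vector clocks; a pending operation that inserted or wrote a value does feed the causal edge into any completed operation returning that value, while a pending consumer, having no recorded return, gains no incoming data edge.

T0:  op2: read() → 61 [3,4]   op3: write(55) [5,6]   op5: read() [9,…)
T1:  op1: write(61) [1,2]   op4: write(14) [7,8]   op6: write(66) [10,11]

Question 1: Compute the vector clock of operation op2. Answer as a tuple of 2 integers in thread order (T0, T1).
invoked at 1, op1 has no predecessors; its own T1 bump gives (0, 1)
from VC(op1)=(0, 1), op4 (invoked 7) maxes components and bumps T1 → (0, 2)
from VC(op1)=(0, 1), op2 (invoked 3) maxes components and bumps T0 → (1, 1)
from VC(op4)=(0, 2), op6 (invoked 10) maxes components and bumps T1 → (0, 3)
from VC(op2)=(1, 1), op3 (invoked 5) maxes components and bumps T0 → (2, 1)
from VC(op3)=(2, 1), op5 (invoked 9) maxes components and bumps T0 → (3, 1)
target: VC(op2) = (1, 1)

(1, 1)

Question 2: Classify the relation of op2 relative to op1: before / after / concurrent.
op2 spans [3,4], op1 spans [1,2]
resp(op1)=2 < inv(op2)=3

after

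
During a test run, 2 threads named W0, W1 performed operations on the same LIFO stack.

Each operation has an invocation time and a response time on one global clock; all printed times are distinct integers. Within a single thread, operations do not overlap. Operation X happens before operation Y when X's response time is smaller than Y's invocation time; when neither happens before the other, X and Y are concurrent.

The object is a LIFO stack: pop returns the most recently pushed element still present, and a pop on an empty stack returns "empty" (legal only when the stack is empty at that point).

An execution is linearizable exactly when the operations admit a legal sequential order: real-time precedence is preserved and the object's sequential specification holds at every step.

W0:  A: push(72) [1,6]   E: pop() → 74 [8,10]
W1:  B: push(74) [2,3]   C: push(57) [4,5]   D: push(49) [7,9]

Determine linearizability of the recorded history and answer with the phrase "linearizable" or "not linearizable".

through event 9 a valid linearization exists; event 10 (E responding at time 10) ends that
real-time-consistent orders of the 5 completed operations: 6 — all fail the LIFO stack replay
e.g. A, B, C, D, E: illegal at step 5, since E pop() → 74 cannot apply there
e.g. A, B, C, E, D: illegal at step 4, since E pop() → 74 cannot apply there

not linearizable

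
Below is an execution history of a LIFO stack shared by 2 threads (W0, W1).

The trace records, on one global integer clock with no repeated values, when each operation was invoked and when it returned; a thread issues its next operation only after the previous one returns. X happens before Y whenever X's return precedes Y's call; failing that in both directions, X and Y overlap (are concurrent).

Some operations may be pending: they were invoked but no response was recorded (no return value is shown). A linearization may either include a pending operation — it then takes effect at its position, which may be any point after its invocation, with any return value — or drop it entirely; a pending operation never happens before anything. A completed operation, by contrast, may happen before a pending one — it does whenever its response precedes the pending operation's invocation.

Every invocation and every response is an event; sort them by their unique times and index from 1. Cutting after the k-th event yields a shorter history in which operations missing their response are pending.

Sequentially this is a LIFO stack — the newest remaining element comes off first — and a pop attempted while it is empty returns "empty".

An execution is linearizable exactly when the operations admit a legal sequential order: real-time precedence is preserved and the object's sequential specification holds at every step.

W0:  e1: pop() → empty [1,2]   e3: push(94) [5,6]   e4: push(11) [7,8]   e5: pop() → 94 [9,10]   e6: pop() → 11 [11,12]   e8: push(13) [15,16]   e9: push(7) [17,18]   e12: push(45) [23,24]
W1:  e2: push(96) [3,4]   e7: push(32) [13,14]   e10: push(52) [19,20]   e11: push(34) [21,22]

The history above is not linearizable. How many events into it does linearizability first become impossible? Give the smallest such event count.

10

events 1..9 are linearizable; a witness order is e1, e2, e3, e4:
step 1: e1 pop() → empty — stack <>
step 2: e2 push(96) — stack <96>
step 3: e3 push(94) — stack <96,94>
step 4: e4 push(11) — stack <96,94,11>
event 10 — e5's response, time 10 — after it, nothing linearizes
take e1, e2, e3, e4, e5: step 5 already fails, because e5 pop() → 94 cannot occur there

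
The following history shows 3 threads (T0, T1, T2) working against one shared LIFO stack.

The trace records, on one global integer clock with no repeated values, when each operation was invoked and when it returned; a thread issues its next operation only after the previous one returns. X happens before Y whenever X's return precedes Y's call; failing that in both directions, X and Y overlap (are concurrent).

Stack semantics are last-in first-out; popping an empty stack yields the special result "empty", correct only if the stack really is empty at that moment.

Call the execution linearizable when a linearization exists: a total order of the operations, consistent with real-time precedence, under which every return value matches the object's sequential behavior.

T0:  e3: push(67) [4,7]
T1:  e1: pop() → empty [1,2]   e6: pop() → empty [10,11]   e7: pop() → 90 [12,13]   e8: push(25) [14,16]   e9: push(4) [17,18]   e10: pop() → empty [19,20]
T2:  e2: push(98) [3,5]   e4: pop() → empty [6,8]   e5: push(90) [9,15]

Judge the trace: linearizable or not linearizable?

already the first 8 events (up to e4's response at time 8) admit no linearization; the first 7 still do
no legal order exists: 3 real-time-consistent candidates over 4 completed LIFO stack operations, all rejected
e.g. e1, e2, e3, e4: illegal at step 4, since e4 pop() → empty cannot apply there
e.g. e1, e2, e4, e3: illegal at step 3, since e4 pop() → empty cannot apply there

not linearizable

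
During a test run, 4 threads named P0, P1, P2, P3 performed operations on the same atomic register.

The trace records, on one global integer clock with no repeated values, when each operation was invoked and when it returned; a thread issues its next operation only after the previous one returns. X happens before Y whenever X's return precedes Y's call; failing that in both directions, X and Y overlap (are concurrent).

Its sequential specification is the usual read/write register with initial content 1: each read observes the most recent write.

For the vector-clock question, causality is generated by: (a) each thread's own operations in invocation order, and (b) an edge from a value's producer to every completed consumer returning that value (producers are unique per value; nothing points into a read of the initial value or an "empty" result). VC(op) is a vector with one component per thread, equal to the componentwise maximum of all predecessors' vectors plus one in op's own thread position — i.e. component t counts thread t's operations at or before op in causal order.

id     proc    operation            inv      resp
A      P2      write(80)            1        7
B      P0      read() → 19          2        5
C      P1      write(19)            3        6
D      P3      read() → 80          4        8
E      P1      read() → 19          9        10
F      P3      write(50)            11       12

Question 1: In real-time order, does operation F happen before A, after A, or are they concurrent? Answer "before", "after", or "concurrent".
F spans [11,12], A spans [1,7]
resp(A)=7 < inv(F)=11

after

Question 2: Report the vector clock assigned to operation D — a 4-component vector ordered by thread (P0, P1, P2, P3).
A (invocation 1): nothing precedes it; P2's component alone gives (0, 0, 1, 0)
C (invocation 3): nothing precedes it; P1's component alone gives (0, 1, 0, 0)
merge at D (invoked 4): VC(A)=(0, 0, 1, 0), own-thread bump on P3 → (0, 0, 1, 1)
merge at E (invoked 9): VC(C)=(0, 1, 0, 0), own-thread bump on P1 → (0, 2, 0, 0)
merge at B (invoked 2): VC(C)=(0, 1, 0, 0), own-thread bump on P0 → (1, 1, 0, 0)
merge at F (invoked 11): VC(D)=(0, 0, 1, 1), own-thread bump on P3 → (0, 0, 1, 2)
target: VC(D) = (0, 0, 1, 1)

(0, 0, 1, 1)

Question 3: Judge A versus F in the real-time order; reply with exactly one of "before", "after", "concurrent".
A spans [1,7], F spans [11,12]
resp(A)=7 < inv(F)=11

before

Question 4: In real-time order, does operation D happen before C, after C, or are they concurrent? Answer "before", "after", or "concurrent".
D spans [4,8], C spans [3,6]
the intervals overlap in both directions

concurrent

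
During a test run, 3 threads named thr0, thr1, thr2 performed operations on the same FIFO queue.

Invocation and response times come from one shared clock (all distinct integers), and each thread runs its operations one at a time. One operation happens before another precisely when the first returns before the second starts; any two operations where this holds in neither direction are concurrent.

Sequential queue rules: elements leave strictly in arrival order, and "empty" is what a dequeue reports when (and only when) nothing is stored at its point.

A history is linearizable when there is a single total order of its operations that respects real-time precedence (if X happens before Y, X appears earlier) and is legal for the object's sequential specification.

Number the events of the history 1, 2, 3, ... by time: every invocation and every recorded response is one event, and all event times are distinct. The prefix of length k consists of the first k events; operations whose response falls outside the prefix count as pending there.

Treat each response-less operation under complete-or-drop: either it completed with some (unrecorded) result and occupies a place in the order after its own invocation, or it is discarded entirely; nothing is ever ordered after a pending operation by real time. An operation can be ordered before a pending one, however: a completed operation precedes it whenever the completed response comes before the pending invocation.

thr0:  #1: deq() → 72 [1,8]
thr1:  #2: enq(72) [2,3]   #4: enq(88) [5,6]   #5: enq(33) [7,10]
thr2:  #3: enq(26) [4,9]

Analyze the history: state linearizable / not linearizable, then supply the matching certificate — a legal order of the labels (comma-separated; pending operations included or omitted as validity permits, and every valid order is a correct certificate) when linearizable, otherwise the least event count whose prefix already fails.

linearizable — witness: #2, #1, #3, #4, #5

step 1: #2 enq(72) — queue <72>
step 2: #1 deq() → 72 — queue <>
step 3: #3 enq(26) — queue <26>
step 4: #4 enq(88) — queue <26,88>
step 5: #5 enq(33) — queue <26,88,33>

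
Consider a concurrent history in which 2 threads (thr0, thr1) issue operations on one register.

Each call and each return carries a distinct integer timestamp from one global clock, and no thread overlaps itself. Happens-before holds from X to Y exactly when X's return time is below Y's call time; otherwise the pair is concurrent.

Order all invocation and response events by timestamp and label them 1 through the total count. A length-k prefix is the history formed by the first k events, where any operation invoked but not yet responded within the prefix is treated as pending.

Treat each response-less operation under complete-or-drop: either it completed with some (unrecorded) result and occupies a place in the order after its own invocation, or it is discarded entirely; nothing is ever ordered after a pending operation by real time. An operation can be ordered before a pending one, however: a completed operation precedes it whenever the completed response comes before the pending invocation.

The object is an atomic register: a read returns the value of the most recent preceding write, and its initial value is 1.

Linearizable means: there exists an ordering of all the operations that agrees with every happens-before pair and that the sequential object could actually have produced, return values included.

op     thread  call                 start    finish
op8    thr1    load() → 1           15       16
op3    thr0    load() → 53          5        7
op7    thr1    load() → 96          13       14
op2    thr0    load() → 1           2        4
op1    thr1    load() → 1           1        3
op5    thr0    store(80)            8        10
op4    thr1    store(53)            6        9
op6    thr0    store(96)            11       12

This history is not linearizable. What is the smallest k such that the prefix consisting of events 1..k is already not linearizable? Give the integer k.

one valid order for events 1..15 is op1, op2, op4, op3, op5, op6, op7:
1. op1 load() → 1, leaving value 1
2. op2 load() → 1, leaving value 1
3. op4 store(53), leaving value 53
4. op3 load() → 53, leaving value 53
5. op5 store(80), leaving value 80
6. op6 store(96), leaving value 96
7. op7 load() → 96, leaving value 96
event 16 — op8's response, time 16 — after it, nothing linearizes
e.g. op1, op2, op3, op4, op5, op6, op7, op8: illegal at step 3, since op3 load() → 53 cannot apply there
e.g. op1, op2, op3, op5, op4, op6, op7, op8: illegal at step 3, since op3 load() → 53 cannot apply there

16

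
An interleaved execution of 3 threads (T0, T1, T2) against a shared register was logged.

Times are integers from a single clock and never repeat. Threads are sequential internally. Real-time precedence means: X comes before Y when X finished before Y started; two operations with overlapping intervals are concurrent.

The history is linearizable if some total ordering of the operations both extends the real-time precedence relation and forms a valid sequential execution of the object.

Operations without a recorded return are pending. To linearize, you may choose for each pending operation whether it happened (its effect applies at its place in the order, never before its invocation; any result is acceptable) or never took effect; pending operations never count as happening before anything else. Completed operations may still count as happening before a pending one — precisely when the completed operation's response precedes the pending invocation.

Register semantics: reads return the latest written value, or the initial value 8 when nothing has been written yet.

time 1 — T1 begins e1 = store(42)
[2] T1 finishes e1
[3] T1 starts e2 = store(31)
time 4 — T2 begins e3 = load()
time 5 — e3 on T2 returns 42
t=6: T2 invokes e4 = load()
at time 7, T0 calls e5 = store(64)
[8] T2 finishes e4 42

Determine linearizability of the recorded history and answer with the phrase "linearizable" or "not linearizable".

a witness: e1, e3, e4
step 1: e1 store(42) — value 42
step 2: e3 load() → 42 — value 42
step 3: e4 load() → 42 — value 42

linearizable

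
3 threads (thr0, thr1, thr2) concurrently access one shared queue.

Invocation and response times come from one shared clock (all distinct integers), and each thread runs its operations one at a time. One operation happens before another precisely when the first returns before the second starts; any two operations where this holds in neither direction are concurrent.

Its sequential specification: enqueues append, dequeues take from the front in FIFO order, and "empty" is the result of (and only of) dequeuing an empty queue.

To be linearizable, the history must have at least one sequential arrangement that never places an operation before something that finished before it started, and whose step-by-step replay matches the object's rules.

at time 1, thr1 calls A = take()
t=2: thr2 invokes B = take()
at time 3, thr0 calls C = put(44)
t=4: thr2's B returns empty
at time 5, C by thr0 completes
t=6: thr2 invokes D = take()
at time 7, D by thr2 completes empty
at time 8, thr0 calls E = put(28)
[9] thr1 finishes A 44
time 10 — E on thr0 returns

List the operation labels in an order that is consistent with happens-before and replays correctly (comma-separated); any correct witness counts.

B, C, A, D, E

step 1: B take() → empty — queue <>
step 2: C put(44) — queue <44>
step 3: A take() → 44 — queue <>
step 4: D take() → empty — queue <>
step 5: E put(28) — queue <28>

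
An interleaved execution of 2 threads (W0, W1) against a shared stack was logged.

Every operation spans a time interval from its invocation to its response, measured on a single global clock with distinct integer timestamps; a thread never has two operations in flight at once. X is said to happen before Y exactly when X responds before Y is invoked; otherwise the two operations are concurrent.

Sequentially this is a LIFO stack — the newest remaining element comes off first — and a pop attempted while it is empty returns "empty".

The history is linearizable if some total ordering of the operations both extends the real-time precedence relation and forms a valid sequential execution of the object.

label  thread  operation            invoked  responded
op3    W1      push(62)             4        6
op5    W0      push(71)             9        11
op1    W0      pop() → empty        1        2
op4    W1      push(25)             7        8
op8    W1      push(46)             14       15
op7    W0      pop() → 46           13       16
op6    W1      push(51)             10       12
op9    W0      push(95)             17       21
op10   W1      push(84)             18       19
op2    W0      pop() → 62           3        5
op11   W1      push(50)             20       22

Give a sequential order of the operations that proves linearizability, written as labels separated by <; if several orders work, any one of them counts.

op1 < op3 < op2 < op4 < op5 < op6 < op8 < op7 < op9 < op10 < op11

1. op1 pop() → empty, leaving stack <>
2. op3 push(62), leaving stack <62>
3. op2 pop() → 62, leaving stack <>
4. op4 push(25), leaving stack <25>
5. op5 push(71), leaving stack <25,71>
6. op6 push(51), leaving stack <25,71,51>
7. op8 push(46), leaving stack <25,71,51,46>
8. op7 pop() → 46, leaving stack <25,71,51>
9. op9 push(95), leaving stack <25,71,51,95>
10. op10 push(84), leaving stack <25,71,51,95,84>
11. op11 push(50), leaving stack <25,71,51,95,84,50>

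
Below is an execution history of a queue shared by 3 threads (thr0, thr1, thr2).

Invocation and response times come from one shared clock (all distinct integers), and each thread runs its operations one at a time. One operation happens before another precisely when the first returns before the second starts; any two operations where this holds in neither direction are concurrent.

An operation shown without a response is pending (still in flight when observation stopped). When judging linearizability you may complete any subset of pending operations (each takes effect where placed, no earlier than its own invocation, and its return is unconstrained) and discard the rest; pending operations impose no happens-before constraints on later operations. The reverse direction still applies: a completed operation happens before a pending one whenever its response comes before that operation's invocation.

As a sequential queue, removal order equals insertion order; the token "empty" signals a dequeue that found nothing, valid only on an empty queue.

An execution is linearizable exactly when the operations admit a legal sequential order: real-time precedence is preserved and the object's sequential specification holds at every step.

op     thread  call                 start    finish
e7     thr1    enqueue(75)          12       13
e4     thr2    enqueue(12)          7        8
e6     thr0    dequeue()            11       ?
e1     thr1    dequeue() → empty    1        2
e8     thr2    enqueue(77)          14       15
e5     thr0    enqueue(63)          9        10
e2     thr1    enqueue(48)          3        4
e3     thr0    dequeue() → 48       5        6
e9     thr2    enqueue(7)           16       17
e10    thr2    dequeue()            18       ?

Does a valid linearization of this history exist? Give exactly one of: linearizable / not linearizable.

linearizable

one valid linearization: e1, e2, e3, e4, e5, e6, e7, e8, e9
after step 1 (e1 dequeue() → empty): queue <>
after step 2 (e2 enqueue(48)): queue <48>
after step 3 (e3 dequeue() → 48): queue <>
after step 4 (e4 enqueue(12)): queue <12>
after step 5 (e5 enqueue(63)): queue <12,63>
after step 6 (e6 dequeue() (pending, included)): queue <63>
after step 7 (e7 enqueue(75)): queue <63,75>
after step 8 (e8 enqueue(77)): queue <63,75,77>
after step 9 (e9 enqueue(7)): queue <63,75,77,7>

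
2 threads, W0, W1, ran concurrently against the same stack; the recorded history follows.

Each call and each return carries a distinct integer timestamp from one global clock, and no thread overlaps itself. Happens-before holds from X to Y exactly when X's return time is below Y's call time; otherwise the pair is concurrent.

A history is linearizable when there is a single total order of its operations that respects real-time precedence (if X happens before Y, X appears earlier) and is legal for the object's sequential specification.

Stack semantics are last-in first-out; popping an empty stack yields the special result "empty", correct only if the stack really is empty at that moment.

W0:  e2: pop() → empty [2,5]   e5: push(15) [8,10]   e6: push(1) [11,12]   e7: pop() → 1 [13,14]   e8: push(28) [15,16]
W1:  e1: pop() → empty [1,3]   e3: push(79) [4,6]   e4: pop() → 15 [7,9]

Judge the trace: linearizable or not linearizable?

a witness: e1, e2, e3, e5, e4, e6, e7, e8
step 1: e1 pop() → empty — stack <>
step 2: e2 pop() → empty — stack <>
step 3: e3 push(79) — stack <79>
step 4: e5 push(15) — stack <79,15>
step 5: e4 pop() → 15 — stack <79>
step 6: e6 push(1) — stack <79,1>
step 7: e7 pop() → 1 — stack <79>
step 8: e8 push(28) — stack <79,28>

linearizable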